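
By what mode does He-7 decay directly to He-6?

neutron emission

ΔA = 6 − 7 = -1; ΔZ = 2 − 2 = +0.
A drops by 1 with Z unchanged — a neutron was emitted.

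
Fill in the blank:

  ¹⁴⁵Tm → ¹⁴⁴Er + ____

proton

Conserve mass number: 145 = 144 + A, so A = 1.
Conserve atomic number: 69 = 68 + Z, so Z = 1.
A = 1 and Z = 1 is ¹H — a proton.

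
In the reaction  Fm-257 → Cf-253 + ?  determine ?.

Conserve mass number: 257 = 253 + A, so A = 4.
Conserve atomic number: 100 = 98 + Z, so Z = 2.
A = 4 and Z = 2 is He-4 — an alpha particle.

alpha particle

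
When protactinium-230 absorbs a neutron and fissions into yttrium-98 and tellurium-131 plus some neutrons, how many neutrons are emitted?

2

Conserve mass number: 231 = 98 + 131 + k, so k = 231 − 229 = 2.
Check atomic number: 91 = 39 + 52 + 0 = 91. ✓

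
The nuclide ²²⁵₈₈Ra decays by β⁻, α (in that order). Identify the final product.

Fr-221

Start: (A, Z) = (225, 88).
After β⁻: (225, 89).
After α: (221, 87).
Z = 87 is francium.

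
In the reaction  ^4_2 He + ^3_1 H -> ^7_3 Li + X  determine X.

Conserve mass number: 4 + 3 = 7 + A, so A = 0.
Conserve atomic number: 2 + 1 = 3 + Z, so Z = 0.
A = 0 and Z = 0 is ^0_0 γ — a gamma ray.

gamma ray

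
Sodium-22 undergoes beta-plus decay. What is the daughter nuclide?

Ne-22

Beta-plus decay: mass number changes by +0, atomic number by -1.
A: 22 = 22; Z: 11 − 1 = 10.
Z = 10 is neon, so the daughter is neon-22.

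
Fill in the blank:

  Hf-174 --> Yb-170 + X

alpha particle

Conserve mass number: 174 = 170 + A, so A = 4.
Conserve atomic number: 72 = 70 + Z, so Z = 2.
A = 4 and Z = 2 is He-4 — an alpha particle.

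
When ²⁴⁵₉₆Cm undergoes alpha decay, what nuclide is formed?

Alpha decay: mass number changes by -4, atomic number by -2.
A: 245 − 4 = 241; Z: 96 − 2 = 94.
Z = 94 is plutonium, so the daughter is ²⁴¹₉₄Pu.

Pu-241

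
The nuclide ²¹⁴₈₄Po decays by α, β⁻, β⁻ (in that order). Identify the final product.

Po-210

Start: (A, Z) = (214, 84).
After α: (210, 82).
After β⁻: (210, 83).
After β⁻: (210, 84).
Z = 84 is polonium.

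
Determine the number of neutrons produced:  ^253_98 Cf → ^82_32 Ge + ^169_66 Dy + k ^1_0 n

2

Conserve mass number: 253 = 82 + 169 + k, so k = 253 − 251 = 2.
Check atomic number: 98 = 32 + 66 + 0 = 98. ✓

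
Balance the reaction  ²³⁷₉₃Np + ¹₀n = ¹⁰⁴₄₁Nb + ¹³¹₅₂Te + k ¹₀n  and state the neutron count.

3

Conserve mass number: 238 = 104 + 131 + k, so k = 238 − 235 = 3.
Check atomic number: 93 = 41 + 52 + 0 = 93. ✓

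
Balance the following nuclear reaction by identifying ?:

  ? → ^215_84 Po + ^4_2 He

Conserve mass number: A = 215 + 4, so A = 219.
Conserve atomic number: Z = 84 + 2, so Z = 86.
Z = 86 is radon, so the species is ^219_86 Rn.

Rn-219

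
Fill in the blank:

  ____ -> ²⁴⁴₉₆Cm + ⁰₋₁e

Conserve mass number: A = 244 + 0, so A = 244.
Conserve atomic number: Z = 96 − 1, so Z = 95.
Z = 95 is americium, so the species is ²⁴⁴₉₅Am.

Am-244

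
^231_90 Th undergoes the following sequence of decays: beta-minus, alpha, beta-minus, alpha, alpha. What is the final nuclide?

Rn-219

Start: (A, Z) = (231, 90).
After β⁻: (231, 91).
After α: (227, 89).
After β⁻: (227, 90).
After α: (223, 88).
After α: (219, 86).
Z = 86 is radon.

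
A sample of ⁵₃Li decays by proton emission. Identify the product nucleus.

Proton emission: mass number changes by -1, atomic number by -1.
A: 5 − 1 = 4; Z: 3 − 1 = 2.
Z = 2 is helium, so the daughter is ⁴₂He.

He-4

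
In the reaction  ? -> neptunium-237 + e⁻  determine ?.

U-237

Conserve mass number: A = 237 + 0, so A = 237.
Conserve atomic number: Z = 93 − 1, so Z = 92.
Z = 92 is uranium, so the species is uranium-237.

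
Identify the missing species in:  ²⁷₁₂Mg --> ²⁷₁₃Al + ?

Conserve mass number: 27 = 27 + A, so A = 0.
Conserve atomic number: 12 = 13 + Z, so Z = -1.
A = 0 and Z = -1 is ⁰₋₁e — a beta-minus particle.

beta-minus particle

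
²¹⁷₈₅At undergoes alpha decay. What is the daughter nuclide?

Alpha decay: mass number changes by -4, atomic number by -2.
A: 217 − 4 = 213; Z: 85 − 2 = 83.
Z = 83 is bismuth, so the daughter is ²¹³₈₃Bi.

Bi-213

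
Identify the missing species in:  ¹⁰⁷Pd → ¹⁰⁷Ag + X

beta-minus particle

Conserve mass number: 107 = 107 + A, so A = 0.
Conserve atomic number: 46 = 47 + Z, so Z = -1.
A = 0 and Z = -1 is e⁻ — a beta-minus particle.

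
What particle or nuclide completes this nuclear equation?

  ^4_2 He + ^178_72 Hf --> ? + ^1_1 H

Ta-181

Conserve mass number: 4 + 178 = A + 1, so A = 181.
Conserve atomic number: 2 + 72 = Z + 1, so Z = 73.
Z = 73 is tantalum, so the species is ^181_73 Ta.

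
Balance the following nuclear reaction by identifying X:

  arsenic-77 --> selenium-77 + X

Conserve mass number: 77 = 77 + A, so A = 0.
Conserve atomic number: 33 = 34 + Z, so Z = -1.
A = 0 and Z = -1 is e⁻ — a beta-minus particle.

beta-minus particle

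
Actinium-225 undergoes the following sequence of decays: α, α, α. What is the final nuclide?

Bi-213

Start: (A, Z) = (225, 89).
After α: (221, 87).
After α: (217, 85).
After α: (213, 83).
Z = 83 is bismuth.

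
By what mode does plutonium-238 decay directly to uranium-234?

ΔA = 234 − 238 = -4; ΔZ = 92 − 94 = -2.
A drops by 4 and Z drops by 2 — the signature of alpha emission.

alpha decay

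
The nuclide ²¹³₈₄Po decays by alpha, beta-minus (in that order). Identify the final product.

Start: (A, Z) = (213, 84).
After α: (209, 82).
After β⁻: (209, 83).
Z = 83 is bismuth.

Bi-209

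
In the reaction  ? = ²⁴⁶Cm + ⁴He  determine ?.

Conserve mass number: A = 246 + 4, so A = 250.
Conserve atomic number: Z = 96 + 2, so Z = 98.
Z = 98 is californium, so the species is ²⁵⁰Cf.

Cf-250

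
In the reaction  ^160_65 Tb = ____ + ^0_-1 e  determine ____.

Conserve mass number: 160 = A + 0, so A = 160.
Conserve atomic number: 65 = Z − 1, so Z = 66.
Z = 66 is dysprosium, so the species is ^160_66 Dy.

Dy-160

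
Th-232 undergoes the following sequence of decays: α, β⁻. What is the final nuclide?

Ac-228

Start: (A, Z) = (232, 90).
After α: (228, 88).
After β⁻: (228, 89).
Z = 89 is actinium.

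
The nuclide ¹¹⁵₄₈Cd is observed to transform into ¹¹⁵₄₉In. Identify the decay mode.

ΔA = 115 − 115 = 0; ΔZ = 49 − 48 = +1.
A is unchanged and Z rises by 1 — a neutron has become a proton (β⁻ decay).

beta-minus decay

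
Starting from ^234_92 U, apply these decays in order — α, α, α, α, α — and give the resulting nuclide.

Pb-214

Start: (A, Z) = (234, 92).
After α: (230, 90).
After α: (226, 88).
After α: (222, 86).
After α: (218, 84).
After α: (214, 82).
Z = 82 is lead.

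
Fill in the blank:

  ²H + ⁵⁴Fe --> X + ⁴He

Conserve mass number: 2 + 54 = A + 4, so A = 52.
Conserve atomic number: 1 + 26 = Z + 2, so Z = 25.
Z = 25 is manganese, so the species is ⁵²Mn.

Mn-52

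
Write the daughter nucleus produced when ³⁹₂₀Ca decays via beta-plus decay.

Beta-plus decay: mass number changes by +0, atomic number by -1.
A: 39 = 39; Z: 20 − 1 = 19.
Z = 19 is potassium, so the daughter is ³⁹₁₉K.

K-39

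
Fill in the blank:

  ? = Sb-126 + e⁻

Sn-126

Conserve mass number: A = 126 + 0, so A = 126.
Conserve atomic number: Z = 51 − 1, so Z = 50.
Z = 50 is tin, so the species is Sn-126.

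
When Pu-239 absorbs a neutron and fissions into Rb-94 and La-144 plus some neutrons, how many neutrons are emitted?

2

Conserve mass number: 240 = 94 + 144 + k, so k = 240 − 238 = 2.
Check atomic number: 94 = 37 + 57 + 0 = 94. ✓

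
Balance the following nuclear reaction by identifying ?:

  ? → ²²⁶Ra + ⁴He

Th-230

Conserve mass number: A = 226 + 4, so A = 230.
Conserve atomic number: Z = 88 + 2, so Z = 90.
Z = 90 is thorium, so the species is ²³⁰Th.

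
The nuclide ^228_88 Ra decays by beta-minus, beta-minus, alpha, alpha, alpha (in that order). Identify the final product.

Start: (A, Z) = (228, 88).
After β⁻: (228, 89).
After β⁻: (228, 90).
After α: (224, 88).
After α: (220, 86).
After α: (216, 84).
Z = 84 is polonium.

Po-216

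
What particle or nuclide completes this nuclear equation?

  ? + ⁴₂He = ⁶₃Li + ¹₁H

He-3

Conserve mass number: A + 4 = 6 + 1, so A = 3.
Conserve atomic number: Z + 2 = 3 + 1, so Z = 2.
Z = 2 is helium, so the species is ³₂He.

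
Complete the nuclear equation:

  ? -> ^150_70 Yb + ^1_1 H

Lu-151

Conserve mass number: A = 150 + 1, so A = 151.
Conserve atomic number: Z = 70 + 1, so Z = 71.
Z = 71 is lutetium, so the species is ^151_71 Lu.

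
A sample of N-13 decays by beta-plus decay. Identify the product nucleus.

C-13

Beta-plus decay: mass number changes by +0, atomic number by -1.
A: 13 = 13; Z: 7 − 1 = 6.
Z = 6 is carbon, so the daughter is C-13.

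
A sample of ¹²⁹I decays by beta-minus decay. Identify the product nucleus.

Xe-129

Beta-minus decay: mass number changes by +0, atomic number by +1.
A: 129 = 129; Z: 53 + 1 = 54.
Z = 54 is xenon, so the daughter is ¹²⁹Xe.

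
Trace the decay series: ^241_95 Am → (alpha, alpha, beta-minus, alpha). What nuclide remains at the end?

Start: (A, Z) = (241, 95).
After α: (237, 93).
After α: (233, 91).
After β⁻: (233, 92).
After α: (229, 90).
Z = 90 is thorium.

Th-229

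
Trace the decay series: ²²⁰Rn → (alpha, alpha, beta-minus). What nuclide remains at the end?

Bi-212

Start: (A, Z) = (220, 86).
After α: (216, 84).
After α: (212, 82).
After β⁻: (212, 83).
Z = 83 is bismuth.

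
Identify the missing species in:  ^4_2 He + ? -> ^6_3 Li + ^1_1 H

He-3

Conserve mass number: 4 + A = 6 + 1, so A = 3.
Conserve atomic number: 2 + Z = 3 + 1, so Z = 2.
Z = 2 is helium, so the species is ^3_2 He.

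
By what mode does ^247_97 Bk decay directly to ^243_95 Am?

ΔA = 243 − 247 = -4; ΔZ = 95 − 97 = -2.
A drops by 4 and Z drops by 2 — the signature of alpha emission.

alpha decay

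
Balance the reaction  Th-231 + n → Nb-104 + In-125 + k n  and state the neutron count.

3

Conserve mass number: 232 = 104 + 125 + k, so k = 232 − 229 = 3.
Check atomic number: 90 = 41 + 49 + 0 = 90. ✓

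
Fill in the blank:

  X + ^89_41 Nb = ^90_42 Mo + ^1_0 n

deuteron

Conserve mass number: A + 89 = 90 + 1, so A = 2.
Conserve atomic number: Z + 41 = 42 + 0, so Z = 1.
A = 2 and Z = 1 is ^2_1 H — a deuteron.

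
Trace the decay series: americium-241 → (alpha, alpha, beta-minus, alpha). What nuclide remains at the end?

Start: (A, Z) = (241, 95).
After α: (237, 93).
After α: (233, 91).
After β⁻: (233, 92).
After α: (229, 90).
Z = 90 is thorium.

Th-229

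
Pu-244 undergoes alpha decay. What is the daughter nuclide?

Alpha decay: mass number changes by -4, atomic number by -2.
A: 244 − 4 = 240; Z: 94 − 2 = 92.
Z = 92 is uranium, so the daughter is U-240.

U-240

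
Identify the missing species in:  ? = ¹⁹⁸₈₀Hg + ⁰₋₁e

Au-198

Conserve mass number: A = 198 + 0, so A = 198.
Conserve atomic number: Z = 80 − 1, so Z = 79.
Z = 79 is gold, so the species is ¹⁹⁸₇₉Au.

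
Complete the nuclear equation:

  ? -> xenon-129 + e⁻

Conserve mass number: A = 129 + 0, so A = 129.
Conserve atomic number: Z = 54 − 1, so Z = 53.
Z = 53 is iodine, so the species is iodine-129.

I-129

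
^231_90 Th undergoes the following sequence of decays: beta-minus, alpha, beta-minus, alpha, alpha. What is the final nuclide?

Rn-219

Start: (A, Z) = (231, 90).
After β⁻: (231, 91).
After α: (227, 89).
After β⁻: (227, 90).
After α: (223, 88).
After α: (219, 86).
Z = 86 is radon.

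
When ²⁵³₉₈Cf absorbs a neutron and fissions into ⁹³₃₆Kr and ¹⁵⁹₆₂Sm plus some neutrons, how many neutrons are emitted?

Conserve mass number: 254 = 93 + 159 + k, so k = 254 − 252 = 2.
Check atomic number: 98 = 36 + 62 + 0 = 98. ✓

2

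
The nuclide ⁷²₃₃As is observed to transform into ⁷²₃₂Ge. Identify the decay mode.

ΔA = 72 − 72 = 0; ΔZ = 32 − 33 = -1.
A is unchanged and Z drops by 1 — a proton has become a neutron (β⁺ emission or electron capture).

beta-plus decay or electron capture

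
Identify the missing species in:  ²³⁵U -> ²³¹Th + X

alpha particle

Conserve mass number: 235 = 231 + A, so A = 4.
Conserve atomic number: 92 = 90 + Z, so Z = 2.
A = 4 and Z = 2 is ⁴He — an alpha particle.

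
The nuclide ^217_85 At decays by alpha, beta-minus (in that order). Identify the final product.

Po-213

Start: (A, Z) = (217, 85).
After α: (213, 83).
After β⁻: (213, 84).
Z = 84 is polonium.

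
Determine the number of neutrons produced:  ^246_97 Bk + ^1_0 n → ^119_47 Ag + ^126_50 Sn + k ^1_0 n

Conserve mass number: 247 = 119 + 126 + k, so k = 247 − 245 = 2.
Check atomic number: 97 = 47 + 50 + 0 = 97. ✓

2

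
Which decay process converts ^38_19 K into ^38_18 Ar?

beta-plus decay or electron capture

ΔA = 38 − 38 = 0; ΔZ = 18 − 19 = -1.
A is unchanged and Z drops by 1 — a proton has become a neutron (β⁺ emission or electron capture).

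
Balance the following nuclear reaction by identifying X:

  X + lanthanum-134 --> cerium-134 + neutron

proton

Conserve mass number: A + 134 = 134 + 1, so A = 1.
Conserve atomic number: Z + 57 = 58 + 0, so Z = 1.
A = 1 and Z = 1 is hydrogen-1 — a proton.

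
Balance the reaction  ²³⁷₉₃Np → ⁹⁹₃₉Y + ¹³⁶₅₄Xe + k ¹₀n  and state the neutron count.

Conserve mass number: 237 = 99 + 136 + k, so k = 237 − 235 = 2.
Check atomic number: 93 = 39 + 54 + 0 = 93. ✓

2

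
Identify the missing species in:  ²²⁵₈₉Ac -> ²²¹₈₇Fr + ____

alpha particle

Conserve mass number: 225 = 221 + A, so A = 4.
Conserve atomic number: 89 = 87 + Z, so Z = 2.
A = 4 and Z = 2 is ⁴₂He — an alpha particle.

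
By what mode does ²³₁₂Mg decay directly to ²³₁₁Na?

beta-plus decay or electron capture

ΔA = 23 − 23 = 0; ΔZ = 11 − 12 = -1.
A is unchanged and Z drops by 1 — a proton has become a neutron (β⁺ emission or electron capture).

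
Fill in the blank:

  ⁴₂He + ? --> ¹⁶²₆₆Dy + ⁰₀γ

Conserve mass number: 4 + A = 162 + 0, so A = 158.
Conserve atomic number: 2 + Z = 66 + 0, so Z = 64.
Z = 64 is gadolinium, so the species is ¹⁵⁸₆₄Gd.

Gd-158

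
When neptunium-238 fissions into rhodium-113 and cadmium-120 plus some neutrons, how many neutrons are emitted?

Conserve mass number: 238 = 113 + 120 + k, so k = 238 − 233 = 5.
Check atomic number: 93 = 45 + 48 + 0 = 93. ✓

5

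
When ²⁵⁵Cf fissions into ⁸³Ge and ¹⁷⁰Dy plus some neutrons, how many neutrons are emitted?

Conserve mass number: 255 = 83 + 170 + k, so k = 255 − 253 = 2.
Check atomic number: 98 = 32 + 66 + 0 = 98. ✓

2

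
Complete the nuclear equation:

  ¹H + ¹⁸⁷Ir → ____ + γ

Conserve mass number: 1 + 187 = A + 0, so A = 188.
Conserve atomic number: 1 + 77 = Z + 0, so Z = 78.
Z = 78 is platinum, so the species is ¹⁸⁸Pt.

Pt-188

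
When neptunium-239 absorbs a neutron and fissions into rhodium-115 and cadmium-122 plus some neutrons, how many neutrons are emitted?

Conserve mass number: 240 = 115 + 122 + k, so k = 240 − 237 = 3.
Check atomic number: 93 = 45 + 48 + 0 = 93. ✓

3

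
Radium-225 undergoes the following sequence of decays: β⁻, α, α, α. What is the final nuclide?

Start: (A, Z) = (225, 88).
After β⁻: (225, 89).
After α: (221, 87).
After α: (217, 85).
After α: (213, 83).
Z = 83 is bismuth.

Bi-213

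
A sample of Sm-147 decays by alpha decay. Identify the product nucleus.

Nd-143

Alpha decay: mass number changes by -4, atomic number by -2.
A: 147 − 4 = 143; Z: 62 − 2 = 60.
Z = 60 is neodymium, so the daughter is Nd-143.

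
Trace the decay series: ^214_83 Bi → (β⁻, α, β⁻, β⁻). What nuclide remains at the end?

Start: (A, Z) = (214, 83).
After β⁻: (214, 84).
After α: (210, 82).
After β⁻: (210, 83).
After β⁻: (210, 84).
Z = 84 is polonium.

Po-210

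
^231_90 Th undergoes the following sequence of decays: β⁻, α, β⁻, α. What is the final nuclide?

Ra-223

Start: (A, Z) = (231, 90).
After β⁻: (231, 91).
After α: (227, 89).
After β⁻: (227, 90).
After α: (223, 88).
Z = 88 is radium.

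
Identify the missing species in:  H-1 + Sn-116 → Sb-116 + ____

neutron

Conserve mass number: 1 + 116 = 116 + A, so A = 1.
Conserve atomic number: 1 + 50 = 51 + Z, so Z = 0.
A = 1 and Z = 0 is n — a neutron.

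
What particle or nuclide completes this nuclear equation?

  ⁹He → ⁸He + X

neutron

Conserve mass number: 9 = 8 + A, so A = 1.
Conserve atomic number: 2 = 2 + Z, so Z = 0.
A = 1 and Z = 0 is ¹n — a neutron.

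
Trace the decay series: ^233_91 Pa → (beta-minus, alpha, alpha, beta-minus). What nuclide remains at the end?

Ac-225

Start: (A, Z) = (233, 91).
After β⁻: (233, 92).
After α: (229, 90).
After α: (225, 88).
After β⁻: (225, 89).
Z = 89 is actinium.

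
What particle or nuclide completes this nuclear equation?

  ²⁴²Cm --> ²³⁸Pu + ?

alpha particle

Conserve mass number: 242 = 238 + A, so A = 4.
Conserve atomic number: 96 = 94 + Z, so Z = 2.
A = 4 and Z = 2 is ⁴He — an alpha particle.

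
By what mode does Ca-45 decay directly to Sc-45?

beta-minus decay

ΔA = 45 − 45 = 0; ΔZ = 21 − 20 = +1.
A is unchanged and Z rises by 1 — a neutron has become a proton (β⁻ decay).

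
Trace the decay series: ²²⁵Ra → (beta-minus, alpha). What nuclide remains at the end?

Start: (A, Z) = (225, 88).
After β⁻: (225, 89).
After α: (221, 87).
Z = 87 is francium.

Fr-221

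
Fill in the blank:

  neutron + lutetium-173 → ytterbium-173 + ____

proton

Conserve mass number: 1 + 173 = 173 + A, so A = 1.
Conserve atomic number: 0 + 71 = 70 + Z, so Z = 1.
A = 1 and Z = 1 is hydrogen-1 — a proton.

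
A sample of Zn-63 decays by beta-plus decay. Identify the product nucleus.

Beta-plus decay: mass number changes by +0, atomic number by -1.
A: 63 = 63; Z: 30 − 1 = 29.
Z = 29 is copper, so the daughter is Cu-63.

Cu-63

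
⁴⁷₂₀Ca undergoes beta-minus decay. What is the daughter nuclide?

Sc-47

Beta-minus decay: mass number changes by +0, atomic number by +1.
A: 47 = 47; Z: 20 + 1 = 21.
Z = 21 is scandium, so the daughter is ⁴⁷₂₁Sc.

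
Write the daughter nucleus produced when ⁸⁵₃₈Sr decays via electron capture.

Electron capture: mass number changes by +0, atomic number by -1.
A: 85 = 85; Z: 38 − 1 = 37.
Z = 37 is rubidium, so the daughter is ⁸⁵₃₇Rb.

Rb-85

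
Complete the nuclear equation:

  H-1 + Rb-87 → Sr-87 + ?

Conserve mass number: 1 + 87 = 87 + A, so A = 1.
Conserve atomic number: 1 + 37 = 38 + Z, so Z = 0.
A = 1 and Z = 0 is n — a neutron.

neutron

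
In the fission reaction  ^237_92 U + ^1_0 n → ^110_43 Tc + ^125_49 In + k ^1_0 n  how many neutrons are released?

Conserve mass number: 238 = 110 + 125 + k, so k = 238 − 235 = 3.
Check atomic number: 92 = 43 + 49 + 0 = 92. ✓

3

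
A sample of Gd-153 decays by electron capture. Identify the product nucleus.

Electron capture: mass number changes by +0, atomic number by -1.
A: 153 = 153; Z: 64 − 1 = 63.
Z = 63 is europium, so the daughter is Eu-153.

Eu-153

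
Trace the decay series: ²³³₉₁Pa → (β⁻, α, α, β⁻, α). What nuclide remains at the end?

Start: (A, Z) = (233, 91).
After β⁻: (233, 92).
After α: (229, 90).
After α: (225, 88).
After β⁻: (225, 89).
After α: (221, 87).
Z = 87 is francium.

Fr-221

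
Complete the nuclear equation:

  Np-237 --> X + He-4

Conserve mass number: 237 = A + 4, so A = 233.
Conserve atomic number: 93 = Z + 2, so Z = 91.
Z = 91 is protactinium, so the species is Pa-233.

Pa-233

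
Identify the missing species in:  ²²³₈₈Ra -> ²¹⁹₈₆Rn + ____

Conserve mass number: 223 = 219 + A, so A = 4.
Conserve atomic number: 88 = 86 + Z, so Z = 2.
A = 4 and Z = 2 is ⁴₂He — an alpha particle.

alpha particle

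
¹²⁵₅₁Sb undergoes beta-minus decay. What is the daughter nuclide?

Beta-minus decay: mass number changes by +0, atomic number by +1.
A: 125 = 125; Z: 51 + 1 = 52.
Z = 52 is tellurium, so the daughter is ¹²⁵₅₂Te.

Te-125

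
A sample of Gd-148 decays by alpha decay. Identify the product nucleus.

Sm-144

Alpha decay: mass number changes by -4, atomic number by -2.
A: 148 − 4 = 144; Z: 64 − 2 = 62.
Z = 62 is samarium, so the daughter is Sm-144.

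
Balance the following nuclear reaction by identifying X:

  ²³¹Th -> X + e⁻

Conserve mass number: 231 = A + 0, so A = 231.
Conserve atomic number: 90 = Z − 1, so Z = 91.
Z = 91 is protactinium, so the species is ²³¹Pa.

Pa-231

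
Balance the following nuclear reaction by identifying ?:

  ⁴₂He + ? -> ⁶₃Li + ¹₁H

Conserve mass number: 4 + A = 6 + 1, so A = 3.
Conserve atomic number: 2 + Z = 3 + 1, so Z = 2.
Z = 2 is helium, so the species is ³₂He.

He-3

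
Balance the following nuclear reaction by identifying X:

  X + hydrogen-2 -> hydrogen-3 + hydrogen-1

Conserve mass number: A + 2 = 3 + 1, so A = 2.
Conserve atomic number: Z + 1 = 1 + 1, so Z = 1.
A = 2 and Z = 1 is hydrogen-2 — a deuteron.

deuteron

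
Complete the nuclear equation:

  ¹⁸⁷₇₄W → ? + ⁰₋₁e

Re-187

Conserve mass number: 187 = A + 0, so A = 187.
Conserve atomic number: 74 = Z − 1, so Z = 75.
Z = 75 is rhenium, so the species is ¹⁸⁷₇₅Re.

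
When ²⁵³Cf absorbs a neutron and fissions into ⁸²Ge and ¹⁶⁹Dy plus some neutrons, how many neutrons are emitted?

3

Conserve mass number: 254 = 82 + 169 + k, so k = 254 − 251 = 3.
Check atomic number: 98 = 32 + 66 + 0 = 98. ✓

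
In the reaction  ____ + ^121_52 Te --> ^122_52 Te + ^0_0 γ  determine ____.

Conserve mass number: A + 121 = 122 + 0, so A = 1.
Conserve atomic number: Z + 52 = 52 + 0, so Z = 0.
A = 1 and Z = 0 is ^1_0 n — a neutron.

neutron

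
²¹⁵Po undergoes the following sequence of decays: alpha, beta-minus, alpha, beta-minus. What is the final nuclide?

Pb-207

Start: (A, Z) = (215, 84).
After α: (211, 82).
After β⁻: (211, 83).
After α: (207, 81).
After β⁻: (207, 82).
Z = 82 is lead.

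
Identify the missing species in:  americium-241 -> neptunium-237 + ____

alpha particle

Conserve mass number: 241 = 237 + A, so A = 4.
Conserve atomic number: 95 = 93 + Z, so Z = 2.
A = 4 and Z = 2 is helium-4 — an alpha particle.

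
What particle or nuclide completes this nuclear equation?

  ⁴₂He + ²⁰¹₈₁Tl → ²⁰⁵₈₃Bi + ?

Conserve mass number: 4 + 201 = 205 + A, so A = 0.
Conserve atomic number: 2 + 81 = 83 + Z, so Z = 0.
A = 0 and Z = 0 is ⁰₀γ — a gamma ray.

gamma ray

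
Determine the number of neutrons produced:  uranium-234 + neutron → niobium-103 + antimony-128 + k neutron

4

Conserve mass number: 235 = 103 + 128 + k, so k = 235 − 231 = 4.
Check atomic number: 92 = 41 + 51 + 0 = 92. ✓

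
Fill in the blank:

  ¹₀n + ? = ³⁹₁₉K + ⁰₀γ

K-38

Conserve mass number: 1 + A = 39 + 0, so A = 38.
Conserve atomic number: 0 + Z = 19 + 0, so Z = 19.
Z = 19 is potassium, so the species is ³⁸₁₉K.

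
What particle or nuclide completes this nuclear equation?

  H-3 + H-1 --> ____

Conserve mass number: 3 + 1 = A, so A = 4.
Conserve atomic number: 1 + 1 = Z, so Z = 2.
A = 4 and Z = 2 is He-4 — an alpha particle.

He-4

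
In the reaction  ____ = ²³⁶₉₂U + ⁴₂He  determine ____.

Conserve mass number: A = 236 + 4, so A = 240.
Conserve atomic number: Z = 92 + 2, so Z = 94.
Z = 94 is plutonium, so the species is ²⁴⁰₉₄Pu.

Pu-240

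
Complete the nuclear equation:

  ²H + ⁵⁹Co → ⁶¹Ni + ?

gamma ray

Conserve mass number: 2 + 59 = 61 + A, so A = 0.
Conserve atomic number: 1 + 27 = 28 + Z, so Z = 0.
A = 0 and Z = 0 is γ — a gamma ray.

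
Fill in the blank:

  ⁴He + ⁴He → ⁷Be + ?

neutron

Conserve mass number: 4 + 4 = 7 + A, so A = 1.
Conserve atomic number: 2 + 2 = 4 + Z, so Z = 0.
A = 1 and Z = 0 is ¹n — a neutron.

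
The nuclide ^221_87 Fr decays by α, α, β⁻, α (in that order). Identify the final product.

Pb-209

Start: (A, Z) = (221, 87).
After α: (217, 85).
After α: (213, 83).
After β⁻: (213, 84).
After α: (209, 82).
Z = 82 is lead.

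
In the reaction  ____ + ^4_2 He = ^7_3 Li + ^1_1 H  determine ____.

Conserve mass number: A + 4 = 7 + 1, so A = 4.
Conserve atomic number: Z + 2 = 3 + 1, so Z = 2.
A = 4 and Z = 2 is ^4_2 He — an alpha particle.

alpha particle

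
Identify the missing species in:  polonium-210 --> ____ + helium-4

Pb-206

Conserve mass number: 210 = A + 4, so A = 206.
Conserve atomic number: 84 = Z + 2, so Z = 82.
Z = 82 is lead, so the species is lead-206.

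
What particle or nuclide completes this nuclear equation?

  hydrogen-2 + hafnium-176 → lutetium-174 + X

Conserve mass number: 2 + 176 = 174 + A, so A = 4.
Conserve atomic number: 1 + 72 = 71 + Z, so Z = 2.
A = 4 and Z = 2 is helium-4 — an alpha particle.

alpha particle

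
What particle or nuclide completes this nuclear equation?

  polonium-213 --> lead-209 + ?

Conserve mass number: 213 = 209 + A, so A = 4.
Conserve atomic number: 84 = 82 + Z, so Z = 2.
A = 4 and Z = 2 is helium-4 — an alpha particle.

alpha particle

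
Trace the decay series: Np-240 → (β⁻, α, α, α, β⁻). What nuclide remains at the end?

Start: (A, Z) = (240, 93).
After β⁻: (240, 94).
After α: (236, 92).
After α: (232, 90).
After α: (228, 88).
After β⁻: (228, 89).
Z = 89 is actinium.

Ac-228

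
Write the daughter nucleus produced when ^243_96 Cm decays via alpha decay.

Alpha decay: mass number changes by -4, atomic number by -2.
A: 243 − 4 = 239; Z: 96 − 2 = 94.
Z = 94 is plutonium, so the daughter is ^239_94 Pu.

Pu-239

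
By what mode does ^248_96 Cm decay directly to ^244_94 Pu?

alpha decay

ΔA = 244 − 248 = -4; ΔZ = 94 − 96 = -2.
A drops by 4 and Z drops by 2 — the signature of alpha emission.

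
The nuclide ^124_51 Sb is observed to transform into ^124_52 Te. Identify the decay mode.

beta-minus decay

ΔA = 124 − 124 = 0; ΔZ = 52 − 51 = +1.
A is unchanged and Z rises by 1 — a neutron has become a proton (β⁻ decay).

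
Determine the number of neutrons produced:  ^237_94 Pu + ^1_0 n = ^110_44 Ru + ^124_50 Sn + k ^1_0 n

Conserve mass number: 238 = 110 + 124 + k, so k = 238 − 234 = 4.
Check atomic number: 94 = 44 + 50 + 0 = 94. ✓

4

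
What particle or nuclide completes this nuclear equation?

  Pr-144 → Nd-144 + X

beta-minus particle

Conserve mass number: 144 = 144 + A, so A = 0.
Conserve atomic number: 59 = 60 + Z, so Z = -1.
A = 0 and Z = -1 is e⁻ — a beta-minus particle.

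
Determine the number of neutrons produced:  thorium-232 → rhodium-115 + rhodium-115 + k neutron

Conserve mass number: 232 = 115 + 115 + k, so k = 232 − 230 = 2.
Check atomic number: 90 = 45 + 45 + 0 = 90. ✓

2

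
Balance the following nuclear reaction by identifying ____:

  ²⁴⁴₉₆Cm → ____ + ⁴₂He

Pu-240

Conserve mass number: 244 = A + 4, so A = 240.
Conserve atomic number: 96 = Z + 2, so Z = 94.
Z = 94 is plutonium, so the species is ²⁴⁰₉₄Pu.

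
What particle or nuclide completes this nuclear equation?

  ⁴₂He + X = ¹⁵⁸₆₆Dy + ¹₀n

Gd-155

Conserve mass number: 4 + A = 158 + 1, so A = 155.
Conserve atomic number: 2 + Z = 66 + 0, so Z = 64.
Z = 64 is gadolinium, so the species is ¹⁵⁵₆₄Gd.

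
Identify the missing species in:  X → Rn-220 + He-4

Ra-224

Conserve mass number: A = 220 + 4, so A = 224.
Conserve atomic number: Z = 86 + 2, so Z = 88.
Z = 88 is radium, so the species is Ra-224.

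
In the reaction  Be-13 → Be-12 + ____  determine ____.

Conserve mass number: 13 = 12 + A, so A = 1.
Conserve atomic number: 4 = 4 + Z, so Z = 0.
A = 1 and Z = 0 is n — a neutron.

neutron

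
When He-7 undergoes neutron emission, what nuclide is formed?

Neutron emission: mass number changes by -1, atomic number by +0.
A: 7 − 1 = 6; Z: 2 = 2.
Z = 2 is helium, so the daughter is He-6.

He-6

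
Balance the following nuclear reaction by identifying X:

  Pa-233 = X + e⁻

Conserve mass number: 233 = A + 0, so A = 233.
Conserve atomic number: 91 = Z − 1, so Z = 92.
Z = 92 is uranium, so the species is U-233.

U-233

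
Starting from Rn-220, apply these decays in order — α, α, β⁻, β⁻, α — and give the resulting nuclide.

Start: (A, Z) = (220, 86).
After α: (216, 84).
After α: (212, 82).
After β⁻: (212, 83).
After β⁻: (212, 84).
After α: (208, 82).
Z = 82 is lead.

Pb-208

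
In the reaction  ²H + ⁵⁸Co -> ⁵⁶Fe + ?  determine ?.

Conserve mass number: 2 + 58 = 56 + A, so A = 4.
Conserve atomic number: 1 + 27 = 26 + Z, so Z = 2.
A = 4 and Z = 2 is ⁴He — an alpha particle.

alpha particle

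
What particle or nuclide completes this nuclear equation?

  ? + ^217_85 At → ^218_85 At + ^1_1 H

Conserve mass number: A + 217 = 218 + 1, so A = 2.
Conserve atomic number: Z + 85 = 85 + 1, so Z = 1.
A = 2 and Z = 1 is ^2_1 H — a deuteron.

deuteron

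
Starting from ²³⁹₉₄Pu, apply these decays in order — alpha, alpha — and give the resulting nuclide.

Start: (A, Z) = (239, 94).
After α: (235, 92).
After α: (231, 90).
Z = 90 is thorium.

Th-231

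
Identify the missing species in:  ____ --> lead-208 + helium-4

Po-212

Conserve mass number: A = 208 + 4, so A = 212.
Conserve atomic number: Z = 82 + 2, so Z = 84.
Z = 84 is polonium, so the species is polonium-212.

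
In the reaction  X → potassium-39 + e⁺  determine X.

Ca-39

Conserve mass number: A = 39 + 0, so A = 39.
Conserve atomic number: Z = 19 + 1, so Z = 20.
Z = 20 is calcium, so the species is calcium-39.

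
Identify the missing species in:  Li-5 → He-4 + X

Conserve mass number: 5 = 4 + A, so A = 1.
Conserve atomic number: 3 = 2 + Z, so Z = 1.
A = 1 and Z = 1 is H-1 — a proton.

proton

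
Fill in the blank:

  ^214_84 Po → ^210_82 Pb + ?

Conserve mass number: 214 = 210 + A, so A = 4.
Conserve atomic number: 84 = 82 + Z, so Z = 2.
A = 4 and Z = 2 is ^4_2 He — an alpha particle.

alpha particle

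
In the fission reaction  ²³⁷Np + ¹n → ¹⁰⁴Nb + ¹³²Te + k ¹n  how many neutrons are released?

Conserve mass number: 238 = 104 + 132 + k, so k = 238 − 236 = 2.
Check atomic number: 93 = 41 + 52 + 0 = 93. ✓

2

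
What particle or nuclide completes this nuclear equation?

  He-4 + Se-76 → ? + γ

Kr-80

Conserve mass number: 4 + 76 = A + 0, so A = 80.
Conserve atomic number: 2 + 34 = Z + 0, so Z = 36.
Z = 36 is krypton, so the species is Kr-80.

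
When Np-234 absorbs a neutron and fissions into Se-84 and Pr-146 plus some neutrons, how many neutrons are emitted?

5

Conserve mass number: 235 = 84 + 146 + k, so k = 235 − 230 = 5.
Check atomic number: 93 = 34 + 59 + 0 = 93. ✓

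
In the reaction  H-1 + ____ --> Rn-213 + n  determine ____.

At-213

Conserve mass number: 1 + A = 213 + 1, so A = 213.
Conserve atomic number: 1 + Z = 86 + 0, so Z = 85.
Z = 85 is astatine, so the species is At-213.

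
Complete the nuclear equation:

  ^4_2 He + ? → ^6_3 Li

Conserve mass number: 4 + A = 6, so A = 2.
Conserve atomic number: 2 + Z = 3, so Z = 1.
A = 2 and Z = 1 is ^2_1 H — a deuteron.

deuteron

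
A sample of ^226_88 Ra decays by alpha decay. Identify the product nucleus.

Alpha decay: mass number changes by -4, atomic number by -2.
A: 226 − 4 = 222; Z: 88 − 2 = 86.
Z = 86 is radon, so the daughter is ^222_86 Rn.

Rn-222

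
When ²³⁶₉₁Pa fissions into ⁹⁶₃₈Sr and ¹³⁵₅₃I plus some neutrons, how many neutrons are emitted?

5

Conserve mass number: 236 = 96 + 135 + k, so k = 236 − 231 = 5.
Check atomic number: 91 = 38 + 53 + 0 = 91. ✓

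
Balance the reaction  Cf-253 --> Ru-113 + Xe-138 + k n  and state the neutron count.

Conserve mass number: 253 = 113 + 138 + k, so k = 253 − 251 = 2.
Check atomic number: 98 = 44 + 54 + 0 = 98. ✓

2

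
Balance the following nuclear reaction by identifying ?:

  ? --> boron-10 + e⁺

Conserve mass number: A = 10 + 0, so A = 10.
Conserve atomic number: Z = 5 + 1, so Z = 6.
Z = 6 is carbon, so the species is carbon-10.

C-10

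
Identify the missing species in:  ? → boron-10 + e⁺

C-10

Conserve mass number: A = 10 + 0, so A = 10.
Conserve atomic number: Z = 5 + 1, so Z = 6.
Z = 6 is carbon, so the species is carbon-10.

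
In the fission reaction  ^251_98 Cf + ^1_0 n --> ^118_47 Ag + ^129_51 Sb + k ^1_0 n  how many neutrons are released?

5

Conserve mass number: 252 = 118 + 129 + k, so k = 252 − 247 = 5.
Check atomic number: 98 = 47 + 51 + 0 = 98. ✓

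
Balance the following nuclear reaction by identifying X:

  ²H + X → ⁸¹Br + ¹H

Conserve mass number: 2 + A = 81 + 1, so A = 80.
Conserve atomic number: 1 + Z = 35 + 1, so Z = 35.
Z = 35 is bromine, so the species is ⁸⁰Br.

Br-80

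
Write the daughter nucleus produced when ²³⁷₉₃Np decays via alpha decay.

Alpha decay: mass number changes by -4, atomic number by -2.
A: 237 − 4 = 233; Z: 93 − 2 = 91.
Z = 91 is protactinium, so the daughter is ²³³₉₁Pa.

Pa-233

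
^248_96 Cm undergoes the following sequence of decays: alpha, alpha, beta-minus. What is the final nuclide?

Np-240

Start: (A, Z) = (248, 96).
After α: (244, 94).
After α: (240, 92).
After β⁻: (240, 93).
Z = 93 is neptunium.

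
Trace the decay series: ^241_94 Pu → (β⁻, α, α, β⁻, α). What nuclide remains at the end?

Th-229

Start: (A, Z) = (241, 94).
After β⁻: (241, 95).
After α: (237, 93).
After α: (233, 91).
After β⁻: (233, 92).
After α: (229, 90).
Z = 90 is thorium.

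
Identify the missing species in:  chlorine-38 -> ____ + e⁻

Ar-38

Conserve mass number: 38 = A + 0, so A = 38.
Conserve atomic number: 17 = Z − 1, so Z = 18.
Z = 18 is argon, so the species is argon-38.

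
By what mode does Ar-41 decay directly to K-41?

ΔA = 41 − 41 = 0; ΔZ = 19 − 18 = +1.
A is unchanged and Z rises by 1 — a neutron has become a proton (β⁻ decay).

beta-minus decay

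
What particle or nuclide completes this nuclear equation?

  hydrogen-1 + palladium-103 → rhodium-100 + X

alpha particle

Conserve mass number: 1 + 103 = 100 + A, so A = 4.
Conserve atomic number: 1 + 46 = 45 + Z, so Z = 2.
A = 4 and Z = 2 is helium-4 — an alpha particle.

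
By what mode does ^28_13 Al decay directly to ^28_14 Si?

ΔA = 28 − 28 = 0; ΔZ = 14 − 13 = +1.
A is unchanged and Z rises by 1 — a neutron has become a proton (β⁻ decay).

beta-minus decay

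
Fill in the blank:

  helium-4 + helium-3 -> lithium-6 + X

Conserve mass number: 4 + 3 = 6 + A, so A = 1.
Conserve atomic number: 2 + 2 = 3 + Z, so Z = 1.
A = 1 and Z = 1 is hydrogen-1 — a proton.

proton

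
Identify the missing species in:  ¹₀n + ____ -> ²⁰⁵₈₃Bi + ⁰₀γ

Conserve mass number: 1 + A = 205 + 0, so A = 204.
Conserve atomic number: 0 + Z = 83 + 0, so Z = 83.
Z = 83 is bismuth, so the species is ²⁰⁴₈₃Bi.

Bi-204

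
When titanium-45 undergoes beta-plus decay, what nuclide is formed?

Sc-45

Beta-plus decay: mass number changes by +0, atomic number by -1.
A: 45 = 45; Z: 22 − 1 = 21.
Z = 21 is scandium, so the daughter is scandium-45.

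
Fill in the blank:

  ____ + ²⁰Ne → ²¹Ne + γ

neutron

Conserve mass number: A + 20 = 21 + 0, so A = 1.
Conserve atomic number: Z + 10 = 10 + 0, so Z = 0.
A = 1 and Z = 0 is ¹n — a neutron.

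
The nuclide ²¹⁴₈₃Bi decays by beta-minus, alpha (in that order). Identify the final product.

Pb-210

Start: (A, Z) = (214, 83).
After β⁻: (214, 84).
After α: (210, 82).
Z = 82 is lead.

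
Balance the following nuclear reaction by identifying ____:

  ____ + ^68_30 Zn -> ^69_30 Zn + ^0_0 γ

Conserve mass number: A + 68 = 69 + 0, so A = 1.
Conserve atomic number: Z + 30 = 30 + 0, so Z = 0.
A = 1 and Z = 0 is ^1_0 n — a neutron.

neutron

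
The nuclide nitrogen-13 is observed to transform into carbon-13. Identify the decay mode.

beta-plus decay or electron capture

ΔA = 13 − 13 = 0; ΔZ = 6 − 7 = -1.
A is unchanged and Z drops by 1 — a proton has become a neutron (β⁺ emission or electron capture).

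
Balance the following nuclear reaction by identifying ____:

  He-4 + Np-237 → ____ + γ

Conserve mass number: 4 + 237 = A + 0, so A = 241.
Conserve atomic number: 2 + 93 = Z + 0, so Z = 95.
Z = 95 is americium, so the species is Am-241.

Am-241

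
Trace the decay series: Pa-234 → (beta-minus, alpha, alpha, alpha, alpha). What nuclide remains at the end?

Po-218

Start: (A, Z) = (234, 91).
After β⁻: (234, 92).
After α: (230, 90).
After α: (226, 88).
After α: (222, 86).
After α: (218, 84).
Z = 84 is polonium.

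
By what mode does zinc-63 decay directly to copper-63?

beta-plus decay or electron capture

ΔA = 63 − 63 = 0; ΔZ = 29 − 30 = -1.
A is unchanged and Z drops by 1 — a proton has become a neutron (β⁺ emission or electron capture).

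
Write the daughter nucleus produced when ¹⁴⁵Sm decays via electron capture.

Electron capture: mass number changes by +0, atomic number by -1.
A: 145 = 145; Z: 62 − 1 = 61.
Z = 61 is promethium, so the daughter is ¹⁴⁵Pm.

Pm-145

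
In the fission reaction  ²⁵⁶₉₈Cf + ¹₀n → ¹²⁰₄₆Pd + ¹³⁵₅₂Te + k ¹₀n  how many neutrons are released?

2

Conserve mass number: 257 = 120 + 135 + k, so k = 257 − 255 = 2.
Check atomic number: 98 = 46 + 52 + 0 = 98. ✓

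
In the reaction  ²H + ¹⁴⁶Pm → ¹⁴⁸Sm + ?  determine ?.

Conserve mass number: 2 + 146 = 148 + A, so A = 0.
Conserve atomic number: 1 + 61 = 62 + Z, so Z = 0.
A = 0 and Z = 0 is γ — a gamma ray.

gamma ray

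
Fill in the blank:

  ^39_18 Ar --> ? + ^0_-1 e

Conserve mass number: 39 = A + 0, so A = 39.
Conserve atomic number: 18 = Z − 1, so Z = 19.
Z = 19 is potassium, so the species is ^39_19 K.

K-39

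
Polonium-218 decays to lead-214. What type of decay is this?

ΔA = 214 − 218 = -4; ΔZ = 82 − 84 = -2.
A drops by 4 and Z drops by 2 — the signature of alpha emission.

alpha decay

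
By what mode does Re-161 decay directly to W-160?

proton emission

ΔA = 160 − 161 = -1; ΔZ = 74 − 75 = -1.
A drops by 1 and Z drops by 1 — a proton was emitted.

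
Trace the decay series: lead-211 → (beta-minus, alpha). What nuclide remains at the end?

Start: (A, Z) = (211, 82).
After β⁻: (211, 83).
After α: (207, 81).
Z = 81 is thallium.

Tl-207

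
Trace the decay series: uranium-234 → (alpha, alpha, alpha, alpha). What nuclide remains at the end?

Po-218

Start: (A, Z) = (234, 92).
After α: (230, 90).
After α: (226, 88).
After α: (222, 86).
After α: (218, 84).
Z = 84 is polonium.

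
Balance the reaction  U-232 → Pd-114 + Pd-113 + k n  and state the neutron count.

Conserve mass number: 232 = 114 + 113 + k, so k = 232 − 227 = 5.
Check atomic number: 92 = 46 + 46 + 0 = 92. ✓

5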